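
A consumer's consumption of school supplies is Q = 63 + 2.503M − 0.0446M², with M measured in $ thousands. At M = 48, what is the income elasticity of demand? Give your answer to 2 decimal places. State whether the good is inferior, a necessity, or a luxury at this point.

At M = 48: Q = 80.3856.
dQ/dM = 2.503 − 0.0892M = -1.77860.
η = (dQ/dM)·(M/Q) = -1.77860 × (48/80.3856) = -1.06.
η < 0 ⇒ inferior good.

-1.06 (inferior good)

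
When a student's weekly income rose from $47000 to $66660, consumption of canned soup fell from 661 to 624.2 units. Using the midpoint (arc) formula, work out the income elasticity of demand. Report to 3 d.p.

ΔQ = 624.2 − 661 = -36.8; midpoint Q̄ = (661 + 624.2)/2 = 642.6.
ΔI = 66660 − 47000 = 19660; midpoint Ī = (47000 + 66660)/2 = 56830.
η = (ΔQ/Q̄) ÷ (ΔI/Ī) = (-36.8/642.6) ÷ (19660/56830) = -0.166.

-0.166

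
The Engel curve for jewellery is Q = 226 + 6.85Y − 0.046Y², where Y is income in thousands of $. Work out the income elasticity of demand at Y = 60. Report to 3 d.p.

0.169

At Y = 60: Q = 471.4000.
dQ/dY = 6.85 − 0.092Y = 1.33000.
η = (dQ/dY)·(Y/Q) = 1.33000 × (60/471.4000) = 0.169.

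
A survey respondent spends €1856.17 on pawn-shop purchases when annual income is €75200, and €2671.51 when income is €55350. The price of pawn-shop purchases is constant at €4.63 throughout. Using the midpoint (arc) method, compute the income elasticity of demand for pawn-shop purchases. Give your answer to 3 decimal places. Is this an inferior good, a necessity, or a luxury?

With a constant price, Q₁ = 1856.17/4.63 = 400.901 and Q₂ = 2671.51/4.63 = 577.000 (equivalently, work directly with expenditure since P cancels).
Midpoint %ΔQ = (2671.51 − 1856.17)/2263.84 = 0.36016; midpoint %ΔI = (55350 − 75200)/65275 = -0.30410.
η = 0.36016 / -0.30410 = -1.184.
η < 0 ⇒ inferior good.

-1.184 (inferior good)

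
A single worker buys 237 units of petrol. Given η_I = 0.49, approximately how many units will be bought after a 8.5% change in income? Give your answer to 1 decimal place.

246.9

%ΔQ ≈ η × %ΔI = 0.49 × 8.5% = 4.165%.
New Q ≈ 237 × (1 + 0.04165) = 246.9.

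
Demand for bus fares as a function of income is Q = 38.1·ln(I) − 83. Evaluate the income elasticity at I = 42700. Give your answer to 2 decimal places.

At I = 42700: Q = 323.220.
dQ/dI = 38.1/I = 0.000892272 at this income.
η = (dQ/dI)·(I/Q) = 0.000892272 × (42700/323.220) = 0.12.

0.12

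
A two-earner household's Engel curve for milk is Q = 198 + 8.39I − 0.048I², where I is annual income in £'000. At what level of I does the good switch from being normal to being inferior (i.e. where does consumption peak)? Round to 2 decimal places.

87.40

dQ/dI = 8.39 − 0.096I.
The good is inferior where dQ/dI < 0. Setting dQ/dI = 0 gives I = 8.39 / 0.096 = 87.40.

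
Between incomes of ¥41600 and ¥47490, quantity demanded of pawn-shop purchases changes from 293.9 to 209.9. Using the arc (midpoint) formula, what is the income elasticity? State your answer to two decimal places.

ΔQ = 209.9 − 293.9 = -84; midpoint Q̄ = (293.9 + 209.9)/2 = 251.9.
ΔI = 47490 − 41600 = 5890; midpoint Ī = (41600 + 47490)/2 = 44545.
η = (ΔQ/Q̄) ÷ (ΔI/Ī) = (-84/251.9) ÷ (5890/44545) = -2.52.

-2.52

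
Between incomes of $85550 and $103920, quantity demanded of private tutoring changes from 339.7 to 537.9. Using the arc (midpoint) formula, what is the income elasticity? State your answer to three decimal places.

2.329

ΔQ = 537.9 − 339.7 = 198.2; midpoint Q̄ = (339.7 + 537.9)/2 = 438.8.
ΔI = 103920 − 85550 = 18370; midpoint Ī = (85550 + 103920)/2 = 94735.
η = (ΔQ/Q̄) ÷ (ΔI/Ī) = (198.2/438.8) ÷ (18370/94735) = 2.329.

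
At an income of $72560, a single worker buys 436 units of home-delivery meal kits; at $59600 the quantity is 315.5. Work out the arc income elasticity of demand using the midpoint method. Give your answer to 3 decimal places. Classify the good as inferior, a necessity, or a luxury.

1.635 (luxury)

ΔQ = 315.5 − 436 = -120.5; midpoint Q̄ = (436 + 315.5)/2 = 375.75.
ΔI = 59600 − 72560 = -12960; midpoint Ī = (72560 + 59600)/2 = 66080.
η = (ΔQ/Q̄) ÷ (ΔI/Ī) = (-120.5/375.75) ÷ (-12960/66080) = 1.635.
η > 1 ⇒ luxury.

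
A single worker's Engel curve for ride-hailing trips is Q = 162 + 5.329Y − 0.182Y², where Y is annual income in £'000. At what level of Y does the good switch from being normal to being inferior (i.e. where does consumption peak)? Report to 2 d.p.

14.64

dQ/dY = 5.329 − 0.364Y.
The good is inferior where dQ/dY < 0. Setting dQ/dY = 0 gives Y = 5.329 / 0.364 = 14.64.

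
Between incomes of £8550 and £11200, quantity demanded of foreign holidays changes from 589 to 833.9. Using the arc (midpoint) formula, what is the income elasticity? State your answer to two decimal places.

1.28

ΔQ = 833.9 − 589 = 244.9; midpoint Q̄ = (589 + 833.9)/2 = 711.45.
ΔI = 11200 − 8550 = 2650; midpoint Ī = (8550 + 11200)/2 = 9875.
η = (ΔQ/Q̄) ÷ (ΔI/Ī) = (244.9/711.45) ÷ (2650/9875) = 1.28.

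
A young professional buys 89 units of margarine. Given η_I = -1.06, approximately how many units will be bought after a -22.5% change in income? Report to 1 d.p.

110.2

%ΔQ ≈ η × %ΔI = -1.06 × (-22.5%) = 23.85%.
New Q ≈ 89 × (1 + 0.2385) = 110.2.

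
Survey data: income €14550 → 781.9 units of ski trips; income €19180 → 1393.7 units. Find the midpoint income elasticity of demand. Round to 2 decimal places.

ΔQ = 1393.7 − 781.9 = 611.8; midpoint Q̄ = (781.9 + 1393.7)/2 = 1087.8.
ΔI = 19180 − 14550 = 4630; midpoint Ī = (14550 + 19180)/2 = 16865.
η = (ΔQ/Q̄) ÷ (ΔI/Ī) = (611.8/1087.8) ÷ (4630/16865) = 2.05.

2.05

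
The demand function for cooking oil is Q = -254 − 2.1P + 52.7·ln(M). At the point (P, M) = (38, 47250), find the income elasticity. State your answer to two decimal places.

At P = 38, M = 47250: Q = 233.421.
Holding P constant, ∂Q/∂M = 52.7/M = 0.00111534.
η_M = (∂Q/∂M)·(M/Q) = 0.00111534 × (47250/233.421) = 0.23.

0.23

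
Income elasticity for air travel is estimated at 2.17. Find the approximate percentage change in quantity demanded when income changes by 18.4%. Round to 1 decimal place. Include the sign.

%ΔQ ≈ η × %ΔI = 2.17 × 18.4% = 39.9%.

39.9%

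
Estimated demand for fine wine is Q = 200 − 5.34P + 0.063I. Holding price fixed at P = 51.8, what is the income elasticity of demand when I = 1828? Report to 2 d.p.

At P = 51.8, I = 1828: Q = 38.552.
Holding P constant, ∂Q/∂I = 0.063.
η_I = (∂Q/∂I)·(I/Q) = 0.063 × (1828/38.552) = 2.99.

2.99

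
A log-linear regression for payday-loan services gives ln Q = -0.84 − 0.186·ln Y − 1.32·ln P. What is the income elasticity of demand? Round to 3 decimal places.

-0.186

In a log-linear demand, the coefficient on ln Y is the income elasticity.
So η = -0.186.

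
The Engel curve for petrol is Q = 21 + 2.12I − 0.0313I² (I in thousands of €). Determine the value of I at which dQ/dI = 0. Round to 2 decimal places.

33.87

dQ/dI = 2.12 − 0.0626I.
The good is inferior where dQ/dI < 0. Setting dQ/dI = 0 gives I = 2.12 / 0.0626 = 33.87.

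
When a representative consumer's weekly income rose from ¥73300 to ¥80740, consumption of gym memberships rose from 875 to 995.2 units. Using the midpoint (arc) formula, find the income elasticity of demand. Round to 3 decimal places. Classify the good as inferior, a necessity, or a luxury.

ΔQ = 995.2 − 875 = 120.2; midpoint Q̄ = (875 + 995.2)/2 = 935.1.
ΔI = 80740 − 73300 = 7440; midpoint Ī = (73300 + 80740)/2 = 77020.
η = (ΔQ/Q̄) ÷ (ΔI/Ī) = (120.2/935.1) ÷ (7440/77020) = 1.331.
η > 1 ⇒ luxury.

1.331 (luxury)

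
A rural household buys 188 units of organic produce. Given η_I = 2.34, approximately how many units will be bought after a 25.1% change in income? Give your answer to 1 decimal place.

298.4

%ΔQ ≈ η × %ΔI = 2.34 × 25.1% = 58.734%.
New Q ≈ 188 × (1 + 0.58734) = 298.4.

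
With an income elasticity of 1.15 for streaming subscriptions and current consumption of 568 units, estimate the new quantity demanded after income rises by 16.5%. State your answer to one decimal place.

%ΔQ ≈ η × %ΔI = 1.15 × 16.5% = 18.975%.
New Q ≈ 568 × (1 + 0.18975) = 675.8.

675.8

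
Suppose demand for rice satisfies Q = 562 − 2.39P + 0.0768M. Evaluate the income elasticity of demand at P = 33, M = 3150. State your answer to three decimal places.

0.334

At P = 33, M = 3150: Q = 725.050.
Holding P constant, ∂Q/∂M = 0.0768.
η_M = (∂Q/∂M)·(M/Q) = 0.0768 × (3150/725.050) = 0.334.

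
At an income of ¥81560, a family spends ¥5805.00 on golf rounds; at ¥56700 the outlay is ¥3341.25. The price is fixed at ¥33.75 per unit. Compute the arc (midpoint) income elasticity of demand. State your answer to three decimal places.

1.498

With a constant price, Q₁ = 5805.00/33.75 = 172.000 and Q₂ = 3341.25/33.75 = 99.000 (equivalently, work directly with expenditure since P cancels).
Midpoint %ΔQ = (3341.25 − 5805.00)/4573.13 = -0.53875; midpoint %ΔI = (56700 − 81560)/69130 = -0.35961.
η = -0.53875 / -0.35961 = 1.498.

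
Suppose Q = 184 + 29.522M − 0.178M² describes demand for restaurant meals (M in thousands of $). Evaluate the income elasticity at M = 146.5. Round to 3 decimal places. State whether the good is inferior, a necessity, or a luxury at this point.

-4.814 (inferior good)

At M = 146.5: Q = 688.6925.
dQ/dM = 29.522 − 0.356M = -22.63200.
η = (dQ/dM)·(M/Q) = -22.63200 × (146.5/688.6925) = -4.814.
η < 0 ⇒ inferior good.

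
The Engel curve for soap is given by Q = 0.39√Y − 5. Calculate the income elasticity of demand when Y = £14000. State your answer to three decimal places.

At Y = 14000: Q = 41.145.
dQ/dY = 0.39/(2√Y) = 0.00164805 at this income.
η = (dQ/dY)·(Y/Q) = 0.00164805 × (14000/41.145) = 0.561.

0.561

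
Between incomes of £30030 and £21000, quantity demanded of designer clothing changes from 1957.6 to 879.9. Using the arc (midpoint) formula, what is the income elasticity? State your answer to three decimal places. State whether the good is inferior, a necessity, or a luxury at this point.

ΔQ = 879.9 − 1957.6 = -1077.7; midpoint Q̄ = (1957.6 + 879.9)/2 = 1418.75.
ΔI = 21000 − 30030 = -9030; midpoint Ī = (30030 + 21000)/2 = 25515.
η = (ΔQ/Q̄) ÷ (ΔI/Ī) = (-1077.7/1418.75) ÷ (-9030/25515) = 2.146.
η > 1 ⇒ luxury.

2.146 (luxury)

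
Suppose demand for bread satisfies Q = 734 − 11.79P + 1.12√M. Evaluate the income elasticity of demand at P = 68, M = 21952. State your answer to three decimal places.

0.845

At P = 68, M = 21952: Q = 98.222.
Holding P constant, ∂Q/∂M = 1.12/(2√M) = 0.00377964.
η_M = (∂Q/∂M)·(M/Q) = 0.00377964 × (21952/98.222) = 0.845.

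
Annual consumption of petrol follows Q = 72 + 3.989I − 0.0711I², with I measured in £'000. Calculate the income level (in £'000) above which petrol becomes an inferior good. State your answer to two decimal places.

dQ/dI = 3.989 − 0.1422I.
The good is inferior where dQ/dI < 0. Setting dQ/dI = 0 gives I = 3.989 / 0.1422 = 28.05.

28.05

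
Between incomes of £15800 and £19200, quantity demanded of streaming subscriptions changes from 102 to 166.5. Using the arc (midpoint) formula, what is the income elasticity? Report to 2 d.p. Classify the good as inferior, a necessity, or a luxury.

ΔQ = 166.5 − 102 = 64.5; midpoint Q̄ = (102 + 166.5)/2 = 134.25.
ΔI = 19200 − 15800 = 3400; midpoint Ī = (15800 + 19200)/2 = 17500.
η = (ΔQ/Q̄) ÷ (ΔI/Ī) = (64.5/134.25) ÷ (3400/17500) = 2.47.
η > 1 ⇒ luxury.

2.47 (luxury)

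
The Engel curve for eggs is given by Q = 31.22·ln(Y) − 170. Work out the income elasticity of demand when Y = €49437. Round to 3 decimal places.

0.186

At Y = 49437: Q = 167.440.
dQ/dY = 31.22/Y = 0.000631511 at this income.
η = (dQ/dY)·(Y/Q) = 0.000631511 × (49437/167.440) = 0.186.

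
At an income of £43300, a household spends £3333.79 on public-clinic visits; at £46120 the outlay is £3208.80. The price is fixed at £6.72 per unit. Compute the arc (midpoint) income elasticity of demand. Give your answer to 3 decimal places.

-0.606

With a constant price, Q₁ = 3333.79/6.72 = 496.100 and Q₂ = 3208.80/6.72 = 477.500 (equivalently, work directly with expenditure since P cancels).
Midpoint %ΔQ = (3208.80 − 3333.79)/3271.30 = -0.03821; midpoint %ΔI = (46120 − 43300)/44710 = 0.06307.
η = -0.03821 / 0.06307 = -0.606.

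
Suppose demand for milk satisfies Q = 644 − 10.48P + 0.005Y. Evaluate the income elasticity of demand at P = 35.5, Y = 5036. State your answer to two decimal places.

At P = 35.5, Y = 5036: Q = 297.140.
Holding P constant, ∂Q/∂Y = 0.005.
η_Y = (∂Q/∂Y)·(Y/Q) = 0.005 × (5036/297.140) = 0.08.

0.08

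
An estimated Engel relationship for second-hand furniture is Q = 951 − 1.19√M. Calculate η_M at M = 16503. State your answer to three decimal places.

-0.096

At M = 16503: Q = 798.128.
dQ/dM = -1.19/(2√M) = -0.00463165 at this income.
η = (dQ/dM)·(M/Q) = -0.00463165 × (16503/798.128) = -0.096.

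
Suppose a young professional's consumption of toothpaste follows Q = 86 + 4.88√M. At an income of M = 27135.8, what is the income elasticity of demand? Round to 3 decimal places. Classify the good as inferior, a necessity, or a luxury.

At M = 27135.8: Q = 889.880.
dQ/dM = 4.88/(2√M) = 0.0148122 at this income.
η = (dQ/dM)·(M/Q) = 0.0148122 × (27135.8/889.880) = 0.452.
Since 0 < η < 1, the good is a necessity.

0.452 (necessity)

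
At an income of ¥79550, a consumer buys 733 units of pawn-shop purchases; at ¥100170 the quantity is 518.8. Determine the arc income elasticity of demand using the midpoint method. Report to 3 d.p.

-1.491

ΔQ = 518.8 − 733 = -214.2; midpoint Q̄ = (733 + 518.8)/2 = 625.9.
ΔI = 100170 − 79550 = 20620; midpoint Ī = (79550 + 100170)/2 = 89860.
η = (ΔQ/Q̄) ÷ (ΔI/Ī) = (-214.2/625.9) ÷ (20620/89860) = -1.491.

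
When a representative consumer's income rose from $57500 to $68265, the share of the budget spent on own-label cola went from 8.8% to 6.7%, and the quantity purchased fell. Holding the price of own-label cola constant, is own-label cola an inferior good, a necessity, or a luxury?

inferior good

Quantity demanded falls as income rises, so η < 0.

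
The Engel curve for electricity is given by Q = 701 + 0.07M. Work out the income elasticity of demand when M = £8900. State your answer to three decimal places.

At M = 8900: Q = 1324.000.
dQ/dM = 0.07.
η = (dQ/dM)·(M/Q) = 0.07 × (8900/1324.000) = 0.471.

0.471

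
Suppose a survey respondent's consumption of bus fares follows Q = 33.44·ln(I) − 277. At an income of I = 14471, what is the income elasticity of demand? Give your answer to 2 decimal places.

0.77

At I = 14471: Q = 43.352.
dQ/dI = 33.44/I = 0.00231083 at this income.
η = (dQ/dI)·(I/Q) = 0.00231083 × (14471/43.352) = 0.77.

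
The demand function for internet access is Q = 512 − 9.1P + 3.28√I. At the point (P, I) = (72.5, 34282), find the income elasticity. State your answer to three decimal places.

At P = 72.5, I = 34282: Q = 459.555.
Holding P constant, ∂Q/∂I = 3.28/(2√I) = 0.00885749.
η_I = (∂Q/∂I)·(I/Q) = 0.00885749 × (34282/459.555) = 0.661.

0.661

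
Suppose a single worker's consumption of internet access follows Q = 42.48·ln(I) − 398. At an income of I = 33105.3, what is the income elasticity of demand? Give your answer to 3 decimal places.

0.963

At I = 33105.3: Q = 44.108.
dQ/dI = 42.48/I = 0.00128318 at this income.
η = (dQ/dI)·(I/Q) = 0.00128318 × (33105.3/44.108) = 0.963.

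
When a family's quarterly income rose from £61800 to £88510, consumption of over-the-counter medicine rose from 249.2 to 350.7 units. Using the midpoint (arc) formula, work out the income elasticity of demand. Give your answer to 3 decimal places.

ΔQ = 350.7 − 249.2 = 101.5; midpoint Q̄ = (249.2 + 350.7)/2 = 299.95.
ΔI = 88510 − 61800 = 26710; midpoint Ī = (61800 + 88510)/2 = 75155.
η = (ΔQ/Q̄) ÷ (ΔI/Ī) = (101.5/299.95) ÷ (26710/75155) = 0.952.

0.952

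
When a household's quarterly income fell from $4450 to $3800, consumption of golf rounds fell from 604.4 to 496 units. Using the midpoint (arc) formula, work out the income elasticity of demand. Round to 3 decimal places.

ΔQ = 496 − 604.4 = -108.4; midpoint Q̄ = (604.4 + 496)/2 = 550.2.
ΔI = 3800 − 4450 = -650; midpoint Ī = (4450 + 3800)/2 = 4125.
η = (ΔQ/Q̄) ÷ (ΔI/Ī) = (-108.4/550.2) ÷ (-650/4125) = 1.250.

1.250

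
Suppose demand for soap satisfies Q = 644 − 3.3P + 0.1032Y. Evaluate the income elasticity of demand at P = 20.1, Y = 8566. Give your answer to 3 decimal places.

0.605

At P = 20.1, Y = 8566: Q = 1461.681.
Holding P constant, ∂Q/∂Y = 0.1032.
η_Y = (∂Q/∂Y)·(Y/Q) = 0.1032 × (8566/1461.681) = 0.605.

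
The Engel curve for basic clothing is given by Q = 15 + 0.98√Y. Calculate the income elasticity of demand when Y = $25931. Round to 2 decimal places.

At Y = 25931: Q = 172.810.
dQ/dY = 0.98/(2√Y) = 0.00304289 at this income.
η = (dQ/dY)·(Y/Q) = 0.00304289 × (25931/172.810) = 0.46.

0.46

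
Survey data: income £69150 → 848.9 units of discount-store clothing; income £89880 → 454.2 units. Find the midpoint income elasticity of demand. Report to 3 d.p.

ΔQ = 454.2 − 848.9 = -394.7; midpoint Q̄ = (848.9 + 454.2)/2 = 651.55.
ΔI = 89880 − 69150 = 20730; midpoint Ī = (69150 + 89880)/2 = 79515.
η = (ΔQ/Q̄) ÷ (ΔI/Ī) = (-394.7/651.55) ÷ (20730/79515) = -2.324.

-2.324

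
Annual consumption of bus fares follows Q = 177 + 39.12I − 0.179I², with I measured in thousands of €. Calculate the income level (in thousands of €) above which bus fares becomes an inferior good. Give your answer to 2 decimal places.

109.27

dQ/dI = 39.12 − 0.358I.
The good is inferior where dQ/dI < 0. Setting dQ/dI = 0 gives I = 39.12 / 0.358 = 109.27.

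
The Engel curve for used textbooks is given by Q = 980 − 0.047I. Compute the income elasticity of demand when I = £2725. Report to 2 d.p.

-0.15

At I = 2725: Q = 851.925.
dQ/dI = −0.047.
η = (dQ/dI)·(I/Q) = -0.047 × (2725/851.925) = -0.15.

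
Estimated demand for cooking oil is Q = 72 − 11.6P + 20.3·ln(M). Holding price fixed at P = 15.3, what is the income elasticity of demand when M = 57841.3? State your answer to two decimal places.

At P = 15.3, M = 57841.3: Q = 117.119.
Holding P constant, ∂Q/∂M = 20.3/M = 0.00035096.
η_M = (∂Q/∂M)·(M/Q) = 0.00035096 × (57841.3/117.119) = 0.17.

0.17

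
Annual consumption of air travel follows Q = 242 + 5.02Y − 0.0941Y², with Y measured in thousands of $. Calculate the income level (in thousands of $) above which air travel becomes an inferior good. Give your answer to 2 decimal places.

26.67

dQ/dY = 5.02 − 0.1882Y.
The good is inferior where dQ/dY < 0. Setting dQ/dY = 0 gives Y = 5.02 / 0.1882 = 26.67.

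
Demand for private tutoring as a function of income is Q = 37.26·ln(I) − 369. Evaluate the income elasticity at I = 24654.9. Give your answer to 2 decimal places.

At I = 24654.9: Q = 7.800.
dQ/dI = 37.26/I = 0.00151126 at this income.
η = (dQ/dI)·(I/Q) = 0.00151126 × (24654.9/7.800) = 4.78.

4.78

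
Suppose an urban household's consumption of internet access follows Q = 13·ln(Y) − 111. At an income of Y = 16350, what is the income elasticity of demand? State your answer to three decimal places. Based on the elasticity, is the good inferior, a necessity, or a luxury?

At Y = 16350: Q = 15.126.
dQ/dY = 13/Y = 0.000795107 at this income.
η = (dQ/dY)·(Y/Q) = 0.000795107 × (16350/15.126) = 0.859.
Since 0 < η < 1, the good is a necessity.

0.859 (necessity)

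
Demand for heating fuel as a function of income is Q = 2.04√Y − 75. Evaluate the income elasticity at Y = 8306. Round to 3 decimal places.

0.838

At Y = 8306: Q = 110.920.
dQ/dY = 2.04/(2√Y) = 0.0111919 at this income.
η = (dQ/dY)·(Y/Q) = 0.0111919 × (8306/110.920) = 0.838.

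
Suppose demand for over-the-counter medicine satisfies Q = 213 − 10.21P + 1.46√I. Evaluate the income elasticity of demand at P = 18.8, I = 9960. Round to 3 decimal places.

At P = 18.8, I = 9960: Q = 166.760.
Holding P constant, ∂Q/∂I = 1.46/(2√I) = 0.00731464.
η_I = (∂Q/∂I)·(I/Q) = 0.00731464 × (9960/166.760) = 0.437.

0.437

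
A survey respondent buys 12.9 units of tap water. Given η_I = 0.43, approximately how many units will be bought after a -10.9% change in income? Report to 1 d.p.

12.3

%ΔQ ≈ η × %ΔI = 0.43 × (-10.9%) = -4.687%.
New Q ≈ 12.9 × (1 − 0.04687) = 12.3.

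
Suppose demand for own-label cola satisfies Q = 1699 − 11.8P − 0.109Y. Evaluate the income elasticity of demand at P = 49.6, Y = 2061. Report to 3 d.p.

-0.253

At P = 49.6, Y = 2061: Q = 889.071.
Holding P constant, ∂Q/∂Y = −0.109.
η_Y = (∂Q/∂Y)·(Y/Q) = -0.109 × (2061/889.071) = -0.253.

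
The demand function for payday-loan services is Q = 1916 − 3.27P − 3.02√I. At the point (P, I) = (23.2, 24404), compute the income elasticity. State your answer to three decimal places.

At P = 23.2, I = 24404: Q = 1368.358.
Holding P constant, ∂Q/∂I = -3.02/(2√I) = -0.00966599.
η_I = (∂Q/∂I)·(I/Q) = -0.00966599 × (24404/1368.358) = -0.172.

-0.172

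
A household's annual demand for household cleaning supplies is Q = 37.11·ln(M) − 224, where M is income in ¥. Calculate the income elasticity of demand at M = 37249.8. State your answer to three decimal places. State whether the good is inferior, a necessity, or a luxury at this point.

At M = 37249.8: Q = 166.598.
dQ/dM = 37.11/M = 0.000996247 at this income.
η = (dQ/dM)·(M/Q) = 0.000996247 × (37249.8/166.598) = 0.223.
Since 0 < η < 1, the good is a necessity.

0.223 (necessity)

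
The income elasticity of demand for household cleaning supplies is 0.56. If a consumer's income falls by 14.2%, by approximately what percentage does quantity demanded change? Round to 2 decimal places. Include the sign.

%ΔQ ≈ η × %ΔI = 0.56 × (-14.2%) = -7.95%.

-7.95%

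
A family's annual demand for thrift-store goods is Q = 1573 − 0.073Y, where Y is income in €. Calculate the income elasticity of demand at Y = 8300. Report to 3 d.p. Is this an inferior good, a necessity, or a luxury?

-0.627 (inferior good)

At Y = 8300: Q = 967.100.
dQ/dY = −0.073.
η = (dQ/dY)·(Y/Q) = -0.073 × (8300/967.100) = -0.627.
Since η < 0, the good is an inferior good.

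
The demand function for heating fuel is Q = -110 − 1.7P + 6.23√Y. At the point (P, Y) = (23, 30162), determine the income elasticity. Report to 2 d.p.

At P = 23, Y = 30162: Q = 932.877.
Holding P constant, ∂Q/∂Y = 6.23/(2√Y) = 0.0179361.
η_Y = (∂Q/∂Y)·(Y/Q) = 0.0179361 × (30162/932.877) = 0.58.

0.58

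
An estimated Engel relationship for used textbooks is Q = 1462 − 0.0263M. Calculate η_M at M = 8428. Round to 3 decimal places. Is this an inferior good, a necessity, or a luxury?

At M = 8428: Q = 1240.344.
dQ/dM = −0.0263.
η = (dQ/dM)·(M/Q) = -0.0263 × (8428/1240.344) = -0.179.
Since η < 0, the good is an inferior good.

-0.179 (inferior good)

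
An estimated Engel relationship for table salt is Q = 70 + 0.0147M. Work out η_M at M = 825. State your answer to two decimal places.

0.15

At M = 825: Q = 82.128.
dQ/dM = 0.0147.
η = (dQ/dM)·(M/Q) = 0.0147 × (825/82.128) = 0.15.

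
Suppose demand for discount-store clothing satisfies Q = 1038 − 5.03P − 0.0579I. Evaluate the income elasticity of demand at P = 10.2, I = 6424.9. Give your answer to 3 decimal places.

-0.605

At P = 10.2, I = 6424.9: Q = 614.692.
Holding P constant, ∂Q/∂I = −0.0579.
η_I = (∂Q/∂I)·(I/Q) = -0.0579 × (6424.9/614.692) = -0.605.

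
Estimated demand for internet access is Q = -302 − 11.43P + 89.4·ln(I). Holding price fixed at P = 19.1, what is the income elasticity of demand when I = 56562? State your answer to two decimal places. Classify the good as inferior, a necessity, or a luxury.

At P = 19.1, I = 56562: Q = 457.999.
Holding P constant, ∂Q/∂I = 89.4/I = 0.00158057.
η_I = (∂Q/∂I)·(I/Q) = 0.00158057 × (56562/457.999) = 0.20.
Since 0 < η < 1, this is a necessity.

0.20 (necessity)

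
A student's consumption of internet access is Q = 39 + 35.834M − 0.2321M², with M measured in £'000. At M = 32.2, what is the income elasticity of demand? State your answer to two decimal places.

At M = 32.2: Q = 952.2042.
dQ/dM = 35.834 − 0.4642M = 20.88676.
η = (dQ/dM)·(M/Q) = 20.88676 × (32.2/952.2042) = 0.71.

0.71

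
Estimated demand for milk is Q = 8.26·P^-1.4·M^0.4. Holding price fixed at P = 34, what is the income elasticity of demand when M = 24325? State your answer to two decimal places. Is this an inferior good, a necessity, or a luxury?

0.40 (necessity)

For a multiplicative demand Q = A·P^α·M^β, the income elasticity is β everywhere.
Here β = 0.4, so η = 0.40.
Since 0 < η < 1, this is a necessity.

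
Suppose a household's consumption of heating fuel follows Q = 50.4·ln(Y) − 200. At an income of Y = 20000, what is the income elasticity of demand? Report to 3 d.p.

0.168

At Y = 20000: Q = 299.136.
dQ/dY = 50.4/Y = 0.00252 at this income.
η = (dQ/dY)·(Y/Q) = 0.00252 × (20000/299.136) = 0.168.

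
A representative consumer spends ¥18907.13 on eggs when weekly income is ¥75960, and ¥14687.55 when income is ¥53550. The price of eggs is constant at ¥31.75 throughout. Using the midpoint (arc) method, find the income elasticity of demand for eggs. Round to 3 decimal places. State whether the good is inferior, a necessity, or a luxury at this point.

With a constant price, Q₁ = 18907.13/31.75 = 595.500 and Q₂ = 14687.55/31.75 = 462.600 (equivalently, work directly with expenditure since P cancels).
Midpoint %ΔQ = (14687.55 − 18907.13)/16797.34 = -0.25121; midpoint %ΔI = (53550 − 75960)/64755 = -0.34607.
η = -0.25121 / -0.34607 = 0.726.
0 < η < 1 ⇒ necessity.

0.726 (necessity)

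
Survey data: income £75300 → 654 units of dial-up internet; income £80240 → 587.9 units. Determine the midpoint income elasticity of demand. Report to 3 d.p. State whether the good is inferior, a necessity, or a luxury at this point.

ΔQ = 587.9 − 654 = -66.1; midpoint Q̄ = (654 + 587.9)/2 = 620.95.
ΔI = 80240 − 75300 = 4940; midpoint Ī = (75300 + 80240)/2 = 77770.
η = (ΔQ/Q̄) ÷ (ΔI/Ī) = (-66.1/620.95) ÷ (4940/77770) = -1.676.
η < 0 ⇒ inferior good.

-1.676 (inferior good)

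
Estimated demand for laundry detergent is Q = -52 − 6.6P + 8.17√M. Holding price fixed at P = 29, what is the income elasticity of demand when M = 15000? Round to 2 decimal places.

At P = 29, M = 15000: Q = 757.217.
Holding P constant, ∂Q/∂M = 8.17/(2√M) = 0.0333539.
η_M = (∂Q/∂M)·(M/Q) = 0.0333539 × (15000/757.217) = 0.66.

0.66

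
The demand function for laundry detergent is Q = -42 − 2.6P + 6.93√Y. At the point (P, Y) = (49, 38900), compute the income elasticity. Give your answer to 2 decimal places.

0.57

At P = 49, Y = 38900: Q = 1197.410.
Holding P constant, ∂Q/∂Y = 6.93/(2√Y) = 0.0175682.
η_Y = (∂Q/∂Y)·(Y/Q) = 0.0175682 × (38900/1197.410) = 0.57.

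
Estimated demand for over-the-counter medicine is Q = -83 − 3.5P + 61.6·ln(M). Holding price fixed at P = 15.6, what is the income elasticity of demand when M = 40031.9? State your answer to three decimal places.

At P = 15.6, M = 40031.9: Q = 515.202.
Holding P constant, ∂Q/∂M = 61.6/M = 0.00153877.
η_M = (∂Q/∂M)·(M/Q) = 0.00153877 × (40031.9/515.202) = 0.120.

0.120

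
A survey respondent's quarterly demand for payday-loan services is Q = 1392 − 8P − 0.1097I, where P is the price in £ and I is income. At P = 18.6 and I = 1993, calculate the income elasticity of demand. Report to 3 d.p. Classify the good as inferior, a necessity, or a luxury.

-0.213 (inferior good)

At P = 18.6, I = 1993: Q = 1024.568.
Holding P constant, ∂Q/∂I = −0.1097.
η_I = (∂Q/∂I)·(I/Q) = -0.1097 × (1993/1024.568) = -0.213.
Since η < 0, this is an inferior good.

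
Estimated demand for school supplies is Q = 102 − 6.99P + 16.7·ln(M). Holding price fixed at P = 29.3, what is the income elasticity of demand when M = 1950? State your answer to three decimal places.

0.704

At P = 29.3, M = 1950: Q = 23.705.
Holding P constant, ∂Q/∂M = 16.7/M = 0.0085641.
η_M = (∂Q/∂M)·(M/Q) = 0.0085641 × (1950/23.705) = 0.704.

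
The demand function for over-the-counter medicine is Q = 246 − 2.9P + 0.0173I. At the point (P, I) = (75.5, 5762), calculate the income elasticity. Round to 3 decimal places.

At P = 75.5, I = 5762: Q = 126.733.
Holding P constant, ∂Q/∂I = 0.0173.
η_I = (∂Q/∂I)·(I/Q) = 0.0173 × (5762/126.733) = 0.787.

0.787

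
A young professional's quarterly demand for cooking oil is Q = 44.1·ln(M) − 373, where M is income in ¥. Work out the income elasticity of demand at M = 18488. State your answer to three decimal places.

At M = 18488: Q = 60.277.
dQ/dM = 44.1/M = 0.00238533 at this income.
η = (dQ/dM)·(M/Q) = 0.00238533 × (18488/60.277) = 0.732.

0.732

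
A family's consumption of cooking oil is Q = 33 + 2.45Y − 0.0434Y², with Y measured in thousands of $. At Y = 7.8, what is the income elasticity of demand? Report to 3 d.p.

At Y = 7.8: Q = 49.4695.
dQ/dY = 2.45 − 0.0868Y = 1.77296.
η = (dQ/dY)·(Y/Q) = 1.77296 × (7.8/49.4695) = 0.280.

0.280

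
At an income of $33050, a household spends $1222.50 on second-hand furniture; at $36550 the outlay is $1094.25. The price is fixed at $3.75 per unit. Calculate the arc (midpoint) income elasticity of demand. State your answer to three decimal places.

-1.101

With a constant price, Q₁ = 1222.50/3.75 = 326.000 and Q₂ = 1094.25/3.75 = 291.800 (equivalently, work directly with expenditure since P cancels).
Midpoint %ΔQ = (1094.25 − 1222.50)/1158.38 = -0.11072; midpoint %ΔI = (36550 − 33050)/34800 = 0.10057.
η = -0.11072 / 0.10057 = -1.101.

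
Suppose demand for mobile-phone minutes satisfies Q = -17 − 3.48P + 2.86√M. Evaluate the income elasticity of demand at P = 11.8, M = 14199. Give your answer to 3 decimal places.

0.603

At P = 11.8, M = 14199: Q = 282.732.
Holding P constant, ∂Q/∂M = 2.86/(2√M) = 0.0120007.
η_M = (∂Q/∂M)·(M/Q) = 0.0120007 × (14199/282.732) = 0.603.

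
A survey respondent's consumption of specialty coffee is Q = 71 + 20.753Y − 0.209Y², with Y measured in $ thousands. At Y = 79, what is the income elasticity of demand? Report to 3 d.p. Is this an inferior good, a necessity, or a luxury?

At Y = 79: Q = 406.1180.
dQ/dY = 20.753 − 0.418Y = -12.26900.
η = (dQ/dY)·(Y/Q) = -12.26900 × (79/406.1180) = -2.387.
η < 0 ⇒ inferior good.

-2.387 (inferior good)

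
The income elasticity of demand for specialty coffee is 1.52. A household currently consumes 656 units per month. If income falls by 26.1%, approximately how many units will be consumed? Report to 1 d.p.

%ΔQ ≈ η × %ΔI = 1.52 × (-26.1%) = -39.672%.
New Q ≈ 656 × (1 − 0.39672) = 395.8.

395.8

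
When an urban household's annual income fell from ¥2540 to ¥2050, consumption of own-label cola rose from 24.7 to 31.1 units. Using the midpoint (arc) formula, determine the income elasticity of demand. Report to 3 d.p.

-1.074

ΔQ = 31.1 − 24.7 = 6.4; midpoint Q̄ = (24.7 + 31.1)/2 = 27.9.
ΔI = 2050 − 2540 = -490; midpoint Ī = (2540 + 2050)/2 = 2295.
η = (ΔQ/Q̄) ÷ (ΔI/Ī) = (6.4/27.9) ÷ (-490/2295) = -1.074.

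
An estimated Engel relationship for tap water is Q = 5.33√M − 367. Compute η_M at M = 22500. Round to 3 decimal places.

At M = 22500: Q = 432.500.
dQ/dM = 5.33/(2√M) = 0.0177667 at this income.
η = (dQ/dM)·(M/Q) = 0.0177667 × (22500/432.500) = 0.924.

0.924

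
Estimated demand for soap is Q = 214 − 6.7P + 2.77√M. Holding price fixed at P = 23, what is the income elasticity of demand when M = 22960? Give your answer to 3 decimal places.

At P = 23, M = 22960: Q = 479.626.
Holding P constant, ∂Q/∂M = 2.77/(2√M) = 0.00914037.
η_M = (∂Q/∂M)·(M/Q) = 0.00914037 × (22960/479.626) = 0.438.

0.438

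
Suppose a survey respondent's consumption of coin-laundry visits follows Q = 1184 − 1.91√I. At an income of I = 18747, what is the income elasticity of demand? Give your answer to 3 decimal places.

-0.142

At I = 18747: Q = 922.483.
dQ/dI = -1.91/(2√I) = -0.00697489 at this income.
η = (dQ/dI)·(I/Q) = -0.00697489 × (18747/922.483) = -0.142.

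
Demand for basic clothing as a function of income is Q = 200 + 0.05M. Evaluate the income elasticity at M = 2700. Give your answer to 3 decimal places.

At M = 2700: Q = 335.000.
dQ/dM = 0.05.
η = (dQ/dM)·(M/Q) = 0.05 × (2700/335.000) = 0.403.

0.403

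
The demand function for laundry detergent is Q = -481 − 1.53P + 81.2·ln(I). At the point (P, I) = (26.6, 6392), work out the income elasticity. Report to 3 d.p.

0.428

At P = 26.6, I = 6392: Q = 189.842.
Holding P constant, ∂Q/∂I = 81.2/I = 0.0127034.
η_I = (∂Q/∂I)·(I/Q) = 0.0127034 × (6392/189.842) = 0.428.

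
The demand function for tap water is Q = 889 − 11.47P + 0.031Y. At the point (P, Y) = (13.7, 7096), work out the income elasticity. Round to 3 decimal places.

At P = 13.7, Y = 7096: Q = 951.837.
Holding P constant, ∂Q/∂Y = 0.031.
η_Y = (∂Q/∂Y)·(Y/Q) = 0.031 × (7096/951.837) = 0.231.

0.231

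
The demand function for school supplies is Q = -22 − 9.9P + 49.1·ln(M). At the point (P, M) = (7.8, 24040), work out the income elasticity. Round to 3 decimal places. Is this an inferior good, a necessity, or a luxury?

At P = 7.8, M = 24040: Q = 396.075.
Holding P constant, ∂Q/∂M = 49.1/M = 0.00204243.
η_M = (∂Q/∂M)·(M/Q) = 0.00204243 × (24040/396.075) = 0.124.
Since 0 < η < 1, this is a necessity.

0.124 (necessity)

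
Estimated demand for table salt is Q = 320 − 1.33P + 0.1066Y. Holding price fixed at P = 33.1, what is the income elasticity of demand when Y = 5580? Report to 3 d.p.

0.683

At P = 33.1, Y = 5580: Q = 870.805.
Holding P constant, ∂Q/∂Y = 0.1066.
η_Y = (∂Q/∂Y)·(Y/Q) = 0.1066 × (5580/870.805) = 0.683.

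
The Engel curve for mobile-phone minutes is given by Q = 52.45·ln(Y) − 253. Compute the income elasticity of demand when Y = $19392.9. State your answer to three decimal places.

At Y = 19392.9: Q = 264.821.
dQ/dY = 52.45/Y = 0.0027046 at this income.
η = (dQ/dY)·(Y/Q) = 0.0027046 × (19392.9/264.821) = 0.198.

0.198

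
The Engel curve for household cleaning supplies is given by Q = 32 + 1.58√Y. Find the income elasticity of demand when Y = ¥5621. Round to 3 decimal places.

At Y = 5621: Q = 150.458.
dQ/dY = 1.58/(2√Y) = 0.0105371 at this income.
η = (dQ/dY)·(Y/Q) = 0.0105371 × (5621/150.458) = 0.394.

0.394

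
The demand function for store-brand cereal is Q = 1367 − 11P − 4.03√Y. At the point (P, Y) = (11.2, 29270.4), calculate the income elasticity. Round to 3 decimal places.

At P = 11.2, Y = 29270.4: Q = 554.324.
Holding P constant, ∂Q/∂Y = -4.03/(2√Y) = -0.0117777.
η_Y = (∂Q/∂Y)·(Y/Q) = -0.0117777 × (29270.4/554.324) = -0.622.

-0.622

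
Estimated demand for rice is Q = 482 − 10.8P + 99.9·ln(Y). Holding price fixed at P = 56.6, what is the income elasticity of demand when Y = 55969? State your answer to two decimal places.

0.10

At P = 56.6, Y = 55969: Q = 962.882.
Holding P constant, ∂Q/∂Y = 99.9/Y = 0.00178492.
η_Y = (∂Q/∂Y)·(Y/Q) = 0.00178492 × (55969/962.882) = 0.10.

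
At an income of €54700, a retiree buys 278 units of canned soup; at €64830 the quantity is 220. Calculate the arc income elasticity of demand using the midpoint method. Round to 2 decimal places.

ΔQ = 220 − 278 = -58; midpoint Q̄ = (278 + 220)/2 = 249.
ΔI = 64830 − 54700 = 10130; midpoint Ī = (54700 + 64830)/2 = 59765.
η = (ΔQ/Q̄) ÷ (ΔI/Ī) = (-58/249) ÷ (10130/59765) = -1.37.

-1.37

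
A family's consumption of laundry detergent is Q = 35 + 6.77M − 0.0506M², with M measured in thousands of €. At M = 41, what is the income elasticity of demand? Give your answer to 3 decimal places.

0.472

At M = 41: Q = 227.5114.
dQ/dM = 6.77 − 0.1012M = 2.62080.
η = (dQ/dM)·(M/Q) = 2.62080 × (41/227.5114) = 0.472.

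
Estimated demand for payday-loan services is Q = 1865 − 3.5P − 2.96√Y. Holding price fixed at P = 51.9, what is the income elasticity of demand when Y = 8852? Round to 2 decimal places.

-0.10

At P = 51.9, Y = 8852: Q = 1404.858.
Holding P constant, ∂Q/∂Y = -2.96/(2√Y) = -0.0157304.
η_Y = (∂Q/∂Y)·(Y/Q) = -0.0157304 × (8852/1404.858) = -0.10.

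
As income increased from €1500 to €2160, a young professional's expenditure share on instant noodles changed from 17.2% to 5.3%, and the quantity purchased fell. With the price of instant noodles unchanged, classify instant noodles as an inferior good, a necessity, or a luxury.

inferior good

Quantity demanded falls as income rises, so η < 0.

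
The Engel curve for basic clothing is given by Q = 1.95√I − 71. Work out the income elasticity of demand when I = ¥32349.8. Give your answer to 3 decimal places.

0.627

At I = 32349.8: Q = 279.728.
dQ/dI = 1.95/(2√I) = 0.00542087 at this income.
η = (dQ/dI)·(I/Q) = 0.00542087 × (32349.8/279.728) = 0.627.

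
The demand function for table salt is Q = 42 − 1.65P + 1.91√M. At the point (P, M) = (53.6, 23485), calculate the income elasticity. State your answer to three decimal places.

0.594

At P = 53.6, M = 23485: Q = 246.264.
Holding P constant, ∂Q/∂M = 1.91/(2√M) = 0.00623172.
η_M = (∂Q/∂M)·(M/Q) = 0.00623172 × (23485/246.264) = 0.594.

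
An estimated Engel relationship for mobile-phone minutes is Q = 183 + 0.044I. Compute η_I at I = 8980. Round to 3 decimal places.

0.683

At I = 8980: Q = 578.120.
dQ/dI = 0.044.
η = (dQ/dI)·(I/Q) = 0.044 × (8980/578.120) = 0.683.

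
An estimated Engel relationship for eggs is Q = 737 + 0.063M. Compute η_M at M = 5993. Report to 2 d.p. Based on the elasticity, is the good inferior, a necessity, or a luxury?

At M = 5993: Q = 1114.559.
dQ/dM = 0.063.
η = (dQ/dM)·(M/Q) = 0.063 × (5993/1114.559) = 0.34.
Since 0 < η < 1, the good is a necessity.

0.34 (necessity)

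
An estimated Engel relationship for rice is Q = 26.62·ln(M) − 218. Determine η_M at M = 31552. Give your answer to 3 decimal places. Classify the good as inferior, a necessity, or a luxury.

At M = 31552: Q = 57.767.
dQ/dM = 26.62/M = 0.000843687 at this income.
η = (dQ/dM)·(M/Q) = 0.000843687 × (31552/57.767) = 0.461.
Since 0 < η < 1, the good is a necessity.

0.461 (necessity)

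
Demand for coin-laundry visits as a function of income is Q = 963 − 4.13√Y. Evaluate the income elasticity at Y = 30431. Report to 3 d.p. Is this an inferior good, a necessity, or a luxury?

At Y = 30431: Q = 242.543.
dQ/dY = -4.13/(2√Y) = -0.0118376 at this income.
η = (dQ/dY)·(Y/Q) = -0.0118376 × (30431/242.543) = -1.485.
Since η < 0, the good is an inferior good.

-1.485 (inferior good)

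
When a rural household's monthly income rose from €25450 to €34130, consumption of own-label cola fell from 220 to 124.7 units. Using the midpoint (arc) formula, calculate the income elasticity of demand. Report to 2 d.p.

-1.90

ΔQ = 124.7 − 220 = -95.3; midpoint Q̄ = (220 + 124.7)/2 = 172.35.
ΔI = 34130 − 25450 = 8680; midpoint Ī = (25450 + 34130)/2 = 29790.
η = (ΔQ/Q̄) ÷ (ΔI/Ī) = (-95.3/172.35) ÷ (8680/29790) = -1.90.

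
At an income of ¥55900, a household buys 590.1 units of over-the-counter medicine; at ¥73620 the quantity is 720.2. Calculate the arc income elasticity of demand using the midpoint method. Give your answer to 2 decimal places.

ΔQ = 720.2 − 590.1 = 130.1; midpoint Q̄ = (590.1 + 720.2)/2 = 655.15.
ΔI = 73620 − 55900 = 17720; midpoint Ī = (55900 + 73620)/2 = 64760.
η = (ΔQ/Q̄) ÷ (ΔI/Ī) = (130.1/655.15) ÷ (17720/64760) = 0.73.

0.73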